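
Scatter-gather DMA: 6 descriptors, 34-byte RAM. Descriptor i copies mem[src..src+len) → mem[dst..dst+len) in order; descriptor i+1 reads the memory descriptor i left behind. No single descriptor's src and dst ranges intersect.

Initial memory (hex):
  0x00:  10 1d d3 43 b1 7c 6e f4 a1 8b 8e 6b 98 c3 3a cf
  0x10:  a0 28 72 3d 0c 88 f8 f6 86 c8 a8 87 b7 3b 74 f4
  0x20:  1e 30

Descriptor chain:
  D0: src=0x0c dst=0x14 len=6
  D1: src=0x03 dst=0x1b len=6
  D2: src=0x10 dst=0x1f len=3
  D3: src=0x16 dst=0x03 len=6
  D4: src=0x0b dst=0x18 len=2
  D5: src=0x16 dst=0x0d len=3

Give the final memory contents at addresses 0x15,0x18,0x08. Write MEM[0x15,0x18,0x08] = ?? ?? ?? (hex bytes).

MEM[0x15,0x18,0x08] = c3 6b 43

  after D0: wrote 6B at 0x14 = 98c33acfa028
  after D1: wrote 6B at 0x1b = 43b17c6ef4a1
  after D2: wrote 3B at 0x1f = a02872
  after D3: wrote 6B at 0x03 = 3acfa028a843
  after D4: wrote 2B at 0x18 = 6b98
  after D5: wrote 3B at 0x0d = 3acf6b
query mem[0x15]=0xc3, mem[0x18]=0x6b, mem[0x08]=0x43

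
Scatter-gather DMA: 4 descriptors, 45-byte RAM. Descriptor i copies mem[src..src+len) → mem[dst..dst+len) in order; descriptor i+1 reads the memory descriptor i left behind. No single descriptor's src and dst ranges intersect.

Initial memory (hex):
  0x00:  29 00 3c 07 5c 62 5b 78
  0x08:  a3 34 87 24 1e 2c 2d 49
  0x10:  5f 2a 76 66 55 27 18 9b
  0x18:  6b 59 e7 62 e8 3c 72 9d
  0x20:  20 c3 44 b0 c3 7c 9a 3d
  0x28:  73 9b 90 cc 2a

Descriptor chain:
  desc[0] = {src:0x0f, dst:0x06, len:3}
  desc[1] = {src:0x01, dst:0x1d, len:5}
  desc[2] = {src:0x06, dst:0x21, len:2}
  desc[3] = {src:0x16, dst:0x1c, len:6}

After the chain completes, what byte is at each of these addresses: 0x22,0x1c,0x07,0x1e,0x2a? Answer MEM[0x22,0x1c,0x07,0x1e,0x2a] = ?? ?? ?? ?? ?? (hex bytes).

MEM[0x22,0x1c,0x07,0x1e,0x2a] = 5f 18 5f 6b 90

#0 dst[0x06+3] := {0x49,0x5f,0x2a}
#1 dst[0x1d+5] := {0x00,0x3c,0x07,0x5c,0x62}
#2 dst[0x21+2] := {0x49,0x5f}
#3 dst[0x1c+6] := {0x18,0x9b,0x6b,0x59,0xe7,0x62}
query mem[0x22]=0x5f, mem[0x1c]=0x18, mem[0x07]=0x5f, mem[0x1e]=0x6b, mem[0x2a]=0x90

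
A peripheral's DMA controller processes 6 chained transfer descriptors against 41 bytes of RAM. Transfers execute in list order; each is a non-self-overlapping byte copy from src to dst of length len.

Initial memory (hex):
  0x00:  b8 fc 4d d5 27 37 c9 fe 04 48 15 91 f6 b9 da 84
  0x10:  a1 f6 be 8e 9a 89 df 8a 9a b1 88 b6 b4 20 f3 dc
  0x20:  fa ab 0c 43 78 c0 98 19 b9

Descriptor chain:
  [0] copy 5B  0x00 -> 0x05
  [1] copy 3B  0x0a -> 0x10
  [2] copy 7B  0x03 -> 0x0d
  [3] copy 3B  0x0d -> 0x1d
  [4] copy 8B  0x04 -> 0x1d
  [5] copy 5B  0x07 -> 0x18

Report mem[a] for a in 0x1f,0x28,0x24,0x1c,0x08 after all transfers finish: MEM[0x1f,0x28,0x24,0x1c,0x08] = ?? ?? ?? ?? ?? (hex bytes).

D0: mem[0x05..0x09] <- [b8 fc 4d d5 27]
D1: mem[0x10..0x12] <- [15 91 f6]
D2: mem[0x0d..0x13] <- [d5 27 b8 fc 4d d5 27]
D3: mem[0x1d..0x1f] <- [d5 27 b8]
D4: mem[0x1d..0x24] <- [27 b8 fc 4d d5 27 15 91]
D5: mem[0x18..0x1c] <- [4d d5 27 15 91]
query mem[0x1f]=0xfc, mem[0x28]=0xb9, mem[0x24]=0x91, mem[0x1c]=0x91, mem[0x08]=0xd5

MEM[0x1f,0x28,0x24,0x1c,0x08] = fc b9 91 91 d5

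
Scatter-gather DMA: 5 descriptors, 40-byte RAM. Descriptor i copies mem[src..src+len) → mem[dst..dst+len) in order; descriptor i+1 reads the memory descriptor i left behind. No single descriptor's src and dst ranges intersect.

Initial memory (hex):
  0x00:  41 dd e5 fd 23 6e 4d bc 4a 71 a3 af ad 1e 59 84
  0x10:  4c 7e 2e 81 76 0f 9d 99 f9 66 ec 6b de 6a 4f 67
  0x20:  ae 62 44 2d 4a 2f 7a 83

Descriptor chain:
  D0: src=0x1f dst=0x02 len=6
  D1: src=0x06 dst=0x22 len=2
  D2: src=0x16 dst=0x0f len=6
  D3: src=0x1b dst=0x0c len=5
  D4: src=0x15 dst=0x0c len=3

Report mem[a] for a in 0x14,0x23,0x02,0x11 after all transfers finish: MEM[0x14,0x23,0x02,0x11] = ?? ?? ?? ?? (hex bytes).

  after D0: wrote 6B at 0x02 = 67ae62442d4a
  after D1: wrote 2B at 0x22 = 2d4a
  after D2: wrote 6B at 0x0f = 9d99f966ec6b
  after D3: wrote 5B at 0x0c = 6bde6a4f67
  after D4: wrote 3B at 0x0c = 0f9d99
query mem[0x14]=0x6b, mem[0x23]=0x4a, mem[0x02]=0x67, mem[0x11]=0xf9

MEM[0x14,0x23,0x02,0x11] = 6b 4a 67 f9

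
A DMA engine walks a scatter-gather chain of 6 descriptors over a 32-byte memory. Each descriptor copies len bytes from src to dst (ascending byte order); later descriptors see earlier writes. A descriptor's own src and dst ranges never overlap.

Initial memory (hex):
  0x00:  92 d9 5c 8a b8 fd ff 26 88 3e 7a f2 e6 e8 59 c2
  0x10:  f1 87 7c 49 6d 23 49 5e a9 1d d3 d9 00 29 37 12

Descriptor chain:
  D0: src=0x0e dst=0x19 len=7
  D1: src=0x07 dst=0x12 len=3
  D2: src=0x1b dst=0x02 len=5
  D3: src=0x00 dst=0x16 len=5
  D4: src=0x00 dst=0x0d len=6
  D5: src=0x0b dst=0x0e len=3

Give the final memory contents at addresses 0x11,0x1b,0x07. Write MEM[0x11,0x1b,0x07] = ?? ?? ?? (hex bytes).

[0] 0x0e->0x19 len=7 : 59 c2 f1 87 7c 49 6d
[1] 0x07->0x12 len=3 : 26 88 3e
[2] 0x1b->0x02 len=5 : f1 87 7c 49 6d
[3] 0x00->0x16 len=5 : 92 d9 f1 87 7c
[4] 0x00->0x0d len=6 : 92 d9 f1 87 7c 49
[5] 0x0b->0x0e len=3 : f2 e6 92
query mem[0x11]=0x7c, mem[0x1b]=0xf1, mem[0x07]=0x26

MEM[0x11,0x1b,0x07] = 7c f1 26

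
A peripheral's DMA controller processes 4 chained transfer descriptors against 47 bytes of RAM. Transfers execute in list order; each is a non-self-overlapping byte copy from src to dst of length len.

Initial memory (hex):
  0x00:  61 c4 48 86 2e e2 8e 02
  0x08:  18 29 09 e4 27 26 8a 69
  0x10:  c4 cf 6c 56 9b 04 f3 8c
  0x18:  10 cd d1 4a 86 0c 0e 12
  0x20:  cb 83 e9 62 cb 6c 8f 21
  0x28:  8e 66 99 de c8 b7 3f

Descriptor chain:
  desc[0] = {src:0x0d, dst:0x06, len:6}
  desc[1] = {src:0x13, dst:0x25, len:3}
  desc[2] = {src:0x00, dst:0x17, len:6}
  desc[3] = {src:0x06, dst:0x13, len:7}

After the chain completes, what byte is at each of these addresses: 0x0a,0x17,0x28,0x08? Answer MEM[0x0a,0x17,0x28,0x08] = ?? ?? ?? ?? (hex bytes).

[0] 0x0d->0x06 len=6 : 26 8a 69 c4 cf 6c
[1] 0x13->0x25 len=3 : 56 9b 04
[2] 0x00->0x17 len=6 : 61 c4 48 86 2e e2
[3] 0x06->0x13 len=7 : 26 8a 69 c4 cf 6c 27
query mem[0x0a]=0xcf, mem[0x17]=0xcf, mem[0x28]=0x8e, mem[0x08]=0x69

MEM[0x0a,0x17,0x28,0x08] = cf cf 8e 69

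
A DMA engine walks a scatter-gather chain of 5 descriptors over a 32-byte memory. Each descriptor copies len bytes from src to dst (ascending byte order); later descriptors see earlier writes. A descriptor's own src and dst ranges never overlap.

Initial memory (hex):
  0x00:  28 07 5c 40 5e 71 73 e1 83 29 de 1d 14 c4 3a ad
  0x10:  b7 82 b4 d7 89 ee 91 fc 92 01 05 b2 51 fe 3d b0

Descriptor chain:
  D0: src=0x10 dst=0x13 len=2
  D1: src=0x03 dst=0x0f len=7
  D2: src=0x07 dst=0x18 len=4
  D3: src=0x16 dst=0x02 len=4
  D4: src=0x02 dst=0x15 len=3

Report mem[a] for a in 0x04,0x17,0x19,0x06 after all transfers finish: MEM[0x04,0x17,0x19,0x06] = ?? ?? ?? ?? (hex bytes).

[0] 0x10->0x13 len=2 : b7 82
[1] 0x03->0x0f len=7 : 40 5e 71 73 e1 83 29
[2] 0x07->0x18 len=4 : e1 83 29 de
[3] 0x16->0x02 len=4 : 91 fc e1 83
[4] 0x02->0x15 len=3 : 91 fc e1
query mem[0x04]=0xe1, mem[0x17]=0xe1, mem[0x19]=0x83, mem[0x06]=0x73

MEM[0x04,0x17,0x19,0x06] = e1 e1 83 73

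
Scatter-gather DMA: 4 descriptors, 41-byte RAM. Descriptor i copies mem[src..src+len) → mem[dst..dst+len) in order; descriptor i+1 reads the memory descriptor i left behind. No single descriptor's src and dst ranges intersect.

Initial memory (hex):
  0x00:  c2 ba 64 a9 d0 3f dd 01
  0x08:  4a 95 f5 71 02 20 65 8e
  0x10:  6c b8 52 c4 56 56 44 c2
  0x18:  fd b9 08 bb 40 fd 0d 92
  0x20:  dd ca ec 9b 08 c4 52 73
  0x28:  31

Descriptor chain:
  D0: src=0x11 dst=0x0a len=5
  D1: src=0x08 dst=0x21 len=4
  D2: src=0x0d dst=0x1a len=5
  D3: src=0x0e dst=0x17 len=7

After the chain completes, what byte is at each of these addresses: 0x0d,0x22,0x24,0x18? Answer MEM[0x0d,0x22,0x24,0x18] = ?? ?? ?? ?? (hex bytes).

[0] 0x11->0x0a len=5 : b8 52 c4 56 56
[1] 0x08->0x21 len=4 : 4a 95 b8 52
[2] 0x0d->0x1a len=5 : 56 56 8e 6c b8
[3] 0x0e->0x17 len=7 : 56 8e 6c b8 52 c4 56
query mem[0x0d]=0x56, mem[0x22]=0x95, mem[0x24]=0x52, mem[0x18]=0x8e

MEM[0x0d,0x22,0x24,0x18] = 56 95 52 8e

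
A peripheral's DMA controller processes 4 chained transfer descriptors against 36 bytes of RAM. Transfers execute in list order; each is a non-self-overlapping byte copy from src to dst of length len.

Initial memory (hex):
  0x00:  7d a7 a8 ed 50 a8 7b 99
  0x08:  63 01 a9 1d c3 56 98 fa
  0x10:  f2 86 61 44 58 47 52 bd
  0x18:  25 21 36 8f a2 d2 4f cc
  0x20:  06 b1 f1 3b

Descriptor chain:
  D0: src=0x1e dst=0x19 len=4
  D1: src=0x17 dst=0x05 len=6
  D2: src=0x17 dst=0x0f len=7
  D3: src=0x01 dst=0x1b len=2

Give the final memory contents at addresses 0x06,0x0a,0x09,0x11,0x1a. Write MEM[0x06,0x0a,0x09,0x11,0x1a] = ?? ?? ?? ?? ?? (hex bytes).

#0 dst[0x19+4] := {0x4f,0xcc,0x06,0xb1}
#1 dst[0x05+6] := {0xbd,0x25,0x4f,0xcc,0x06,0xb1}
#2 dst[0x0f+7] := {0xbd,0x25,0x4f,0xcc,0x06,0xb1,0xd2}
#3 dst[0x1b+2] := {0xa7,0xa8}
query mem[0x06]=0x25, mem[0x0a]=0xb1, mem[0x09]=0x06, mem[0x11]=0x4f, mem[0x1a]=0xcc

MEM[0x06,0x0a,0x09,0x11,0x1a] = 25 b1 06 4f cc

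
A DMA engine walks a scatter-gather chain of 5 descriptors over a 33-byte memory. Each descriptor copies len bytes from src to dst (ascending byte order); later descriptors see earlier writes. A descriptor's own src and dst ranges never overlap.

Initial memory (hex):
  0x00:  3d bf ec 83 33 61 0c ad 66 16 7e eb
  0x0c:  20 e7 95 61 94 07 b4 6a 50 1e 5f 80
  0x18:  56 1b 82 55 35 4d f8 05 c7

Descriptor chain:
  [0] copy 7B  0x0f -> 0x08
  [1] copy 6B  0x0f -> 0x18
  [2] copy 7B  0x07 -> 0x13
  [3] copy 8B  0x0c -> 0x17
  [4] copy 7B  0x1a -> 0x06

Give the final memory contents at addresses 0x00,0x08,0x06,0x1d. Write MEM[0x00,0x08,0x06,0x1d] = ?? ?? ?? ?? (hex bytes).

[0] 0x0f->0x08 len=7 : 61 94 07 b4 6a 50 1e
[1] 0x0f->0x18 len=6 : 61 94 07 b4 6a 50
[2] 0x07->0x13 len=7 : ad 61 94 07 b4 6a 50
[3] 0x0c->0x17 len=8 : 6a 50 1e 61 94 07 b4 ad
[4] 0x1a->0x06 len=7 : 61 94 07 b4 ad 05 c7
query mem[0x00]=0x3d, mem[0x08]=0x07, mem[0x06]=0x61, mem[0x1d]=0xb4

MEM[0x00,0x08,0x06,0x1d] = 3d 07 61 b4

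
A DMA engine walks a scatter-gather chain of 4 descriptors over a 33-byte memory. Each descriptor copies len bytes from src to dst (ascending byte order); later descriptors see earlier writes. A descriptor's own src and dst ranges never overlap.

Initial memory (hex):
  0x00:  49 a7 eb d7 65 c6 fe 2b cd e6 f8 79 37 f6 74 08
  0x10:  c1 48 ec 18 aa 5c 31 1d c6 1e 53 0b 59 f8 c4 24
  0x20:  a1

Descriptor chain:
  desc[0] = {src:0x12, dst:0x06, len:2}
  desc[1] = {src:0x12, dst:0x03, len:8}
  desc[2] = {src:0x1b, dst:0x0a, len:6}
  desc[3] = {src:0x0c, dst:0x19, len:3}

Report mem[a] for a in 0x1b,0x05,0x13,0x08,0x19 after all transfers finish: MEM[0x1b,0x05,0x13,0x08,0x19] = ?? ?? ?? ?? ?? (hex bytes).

#0 dst[0x06+2] := {0xec,0x18}
#1 dst[0x03+8] := {0xec,0x18,0xaa,0x5c,0x31,0x1d,0xc6,0x1e}
#2 dst[0x0a+6] := {0x0b,0x59,0xf8,0xc4,0x24,0xa1}
#3 dst[0x19+3] := {0xf8,0xc4,0x24}
query mem[0x1b]=0x24, mem[0x05]=0xaa, mem[0x13]=0x18, mem[0x08]=0x1d, mem[0x19]=0xf8

MEM[0x1b,0x05,0x13,0x08,0x19] = 24 aa 18 1d f8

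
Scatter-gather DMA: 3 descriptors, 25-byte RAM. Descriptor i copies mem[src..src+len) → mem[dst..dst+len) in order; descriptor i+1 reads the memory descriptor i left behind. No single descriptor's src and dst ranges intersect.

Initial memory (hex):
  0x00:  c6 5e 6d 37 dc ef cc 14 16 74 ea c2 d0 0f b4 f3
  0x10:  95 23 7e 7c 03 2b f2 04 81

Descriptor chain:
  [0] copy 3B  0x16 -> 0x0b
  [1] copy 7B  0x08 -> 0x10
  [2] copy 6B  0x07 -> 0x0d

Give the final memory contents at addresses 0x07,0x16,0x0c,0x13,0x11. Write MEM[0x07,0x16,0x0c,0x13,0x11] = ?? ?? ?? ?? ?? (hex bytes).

  after D0: wrote 3B at 0x0b = f20481
  after D1: wrote 7B at 0x10 = 1674eaf20481b4
  after D2: wrote 6B at 0x0d = 141674eaf204
query mem[0x07]=0x14, mem[0x16]=0xb4, mem[0x0c]=0x04, mem[0x13]=0xf2, mem[0x11]=0xf2

MEM[0x07,0x16,0x0c,0x13,0x11] = 14 b4 04 f2 f2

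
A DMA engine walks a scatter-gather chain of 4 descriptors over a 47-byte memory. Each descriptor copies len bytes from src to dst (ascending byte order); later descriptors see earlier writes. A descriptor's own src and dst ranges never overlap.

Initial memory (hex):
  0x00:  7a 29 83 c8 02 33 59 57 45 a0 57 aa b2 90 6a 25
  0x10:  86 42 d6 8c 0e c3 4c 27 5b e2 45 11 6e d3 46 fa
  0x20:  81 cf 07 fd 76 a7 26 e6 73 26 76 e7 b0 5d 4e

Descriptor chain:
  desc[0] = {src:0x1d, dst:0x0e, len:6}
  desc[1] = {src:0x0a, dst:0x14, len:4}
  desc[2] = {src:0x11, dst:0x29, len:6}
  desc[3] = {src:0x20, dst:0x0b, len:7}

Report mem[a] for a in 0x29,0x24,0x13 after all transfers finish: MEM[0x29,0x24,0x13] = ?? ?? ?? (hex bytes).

MEM[0x29,0x24,0x13] = 81 76 07

  after D0: wrote 6B at 0x0e = d346fa81cf07
  after D1: wrote 4B at 0x14 = 57aab290
  after D2: wrote 6B at 0x29 = 81cf0757aab2
  after D3: wrote 7B at 0x0b = 81cf07fd76a726
query mem[0x29]=0x81, mem[0x24]=0x76, mem[0x13]=0x07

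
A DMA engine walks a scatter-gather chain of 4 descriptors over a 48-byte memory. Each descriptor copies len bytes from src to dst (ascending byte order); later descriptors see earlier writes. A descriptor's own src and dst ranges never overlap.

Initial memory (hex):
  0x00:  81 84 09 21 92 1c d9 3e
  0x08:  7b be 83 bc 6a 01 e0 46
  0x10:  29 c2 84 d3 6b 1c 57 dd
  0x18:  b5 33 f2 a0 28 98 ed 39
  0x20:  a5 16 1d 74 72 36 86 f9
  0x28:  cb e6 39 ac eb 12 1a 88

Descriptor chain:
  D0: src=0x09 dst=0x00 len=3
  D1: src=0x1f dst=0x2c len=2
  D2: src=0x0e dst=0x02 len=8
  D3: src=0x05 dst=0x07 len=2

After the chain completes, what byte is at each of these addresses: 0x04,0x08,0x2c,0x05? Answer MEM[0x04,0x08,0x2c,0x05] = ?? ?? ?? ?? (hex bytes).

MEM[0x04,0x08,0x2c,0x05] = 29 84 39 c2

#0 dst[0x00+3] := {0xbe,0x83,0xbc}
#1 dst[0x2c+2] := {0x39,0xa5}
#2 dst[0x02+8] := {0xe0,0x46,0x29,0xc2,0x84,0xd3,0x6b,0x1c}
#3 dst[0x07+2] := {0xc2,0x84}
query mem[0x04]=0x29, mem[0x08]=0x84, mem[0x2c]=0x39, mem[0x05]=0xc2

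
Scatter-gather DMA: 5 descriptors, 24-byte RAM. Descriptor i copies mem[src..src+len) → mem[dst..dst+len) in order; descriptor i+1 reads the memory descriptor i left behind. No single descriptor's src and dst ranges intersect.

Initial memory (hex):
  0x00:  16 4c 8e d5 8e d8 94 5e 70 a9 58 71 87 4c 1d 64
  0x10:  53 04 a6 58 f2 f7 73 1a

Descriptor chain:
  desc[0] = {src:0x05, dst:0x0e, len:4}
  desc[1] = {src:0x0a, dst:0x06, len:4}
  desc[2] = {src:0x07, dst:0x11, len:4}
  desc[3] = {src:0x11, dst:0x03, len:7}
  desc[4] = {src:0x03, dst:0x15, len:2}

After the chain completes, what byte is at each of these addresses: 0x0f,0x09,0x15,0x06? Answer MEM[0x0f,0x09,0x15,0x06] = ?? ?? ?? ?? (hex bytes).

MEM[0x0f,0x09,0x15,0x06] = 94 1a 71 58

[0] 0x05->0x0e len=4 : d8 94 5e 70
[1] 0x0a->0x06 len=4 : 58 71 87 4c
[2] 0x07->0x11 len=4 : 71 87 4c 58
[3] 0x11->0x03 len=7 : 71 87 4c 58 f7 73 1a
[4] 0x03->0x15 len=2 : 71 87
query mem[0x0f]=0x94, mem[0x09]=0x1a, mem[0x15]=0x71, mem[0x06]=0x58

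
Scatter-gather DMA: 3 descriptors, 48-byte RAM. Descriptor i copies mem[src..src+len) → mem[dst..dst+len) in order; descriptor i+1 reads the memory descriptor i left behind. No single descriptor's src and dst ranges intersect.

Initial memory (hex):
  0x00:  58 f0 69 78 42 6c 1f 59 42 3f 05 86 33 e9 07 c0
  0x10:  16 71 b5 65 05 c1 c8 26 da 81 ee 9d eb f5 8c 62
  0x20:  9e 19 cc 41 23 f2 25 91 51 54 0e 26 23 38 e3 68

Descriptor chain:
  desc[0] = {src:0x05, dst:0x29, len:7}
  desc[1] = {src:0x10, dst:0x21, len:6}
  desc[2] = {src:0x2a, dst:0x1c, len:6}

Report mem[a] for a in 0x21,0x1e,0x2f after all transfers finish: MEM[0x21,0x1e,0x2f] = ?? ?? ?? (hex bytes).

MEM[0x21,0x1e,0x2f] = 86 42 86

D0: mem[0x29..0x2f] <- [6c 1f 59 42 3f 05 86]
D1: mem[0x21..0x26] <- [16 71 b5 65 05 c1]
D2: mem[0x1c..0x21] <- [1f 59 42 3f 05 86]
query mem[0x21]=0x86, mem[0x1e]=0x42, mem[0x2f]=0x86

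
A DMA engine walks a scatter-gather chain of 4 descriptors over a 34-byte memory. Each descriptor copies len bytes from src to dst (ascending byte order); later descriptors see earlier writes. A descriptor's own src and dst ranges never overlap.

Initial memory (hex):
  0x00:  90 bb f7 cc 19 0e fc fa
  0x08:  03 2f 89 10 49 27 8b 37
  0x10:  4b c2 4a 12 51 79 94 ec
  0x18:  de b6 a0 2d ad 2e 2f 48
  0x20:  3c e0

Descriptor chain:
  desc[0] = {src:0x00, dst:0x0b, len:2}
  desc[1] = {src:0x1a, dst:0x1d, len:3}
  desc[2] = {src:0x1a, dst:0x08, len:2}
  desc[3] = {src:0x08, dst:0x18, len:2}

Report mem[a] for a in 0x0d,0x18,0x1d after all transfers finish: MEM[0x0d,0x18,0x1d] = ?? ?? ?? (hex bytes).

MEM[0x0d,0x18,0x1d] = 27 a0 a0

D0: mem[0x0b..0x0c] <- [90 bb]
D1: mem[0x1d..0x1f] <- [a0 2d ad]
D2: mem[0x08..0x09] <- [a0 2d]
D3: mem[0x18..0x19] <- [a0 2d]
query mem[0x0d]=0x27, mem[0x18]=0xa0, mem[0x1d]=0xa0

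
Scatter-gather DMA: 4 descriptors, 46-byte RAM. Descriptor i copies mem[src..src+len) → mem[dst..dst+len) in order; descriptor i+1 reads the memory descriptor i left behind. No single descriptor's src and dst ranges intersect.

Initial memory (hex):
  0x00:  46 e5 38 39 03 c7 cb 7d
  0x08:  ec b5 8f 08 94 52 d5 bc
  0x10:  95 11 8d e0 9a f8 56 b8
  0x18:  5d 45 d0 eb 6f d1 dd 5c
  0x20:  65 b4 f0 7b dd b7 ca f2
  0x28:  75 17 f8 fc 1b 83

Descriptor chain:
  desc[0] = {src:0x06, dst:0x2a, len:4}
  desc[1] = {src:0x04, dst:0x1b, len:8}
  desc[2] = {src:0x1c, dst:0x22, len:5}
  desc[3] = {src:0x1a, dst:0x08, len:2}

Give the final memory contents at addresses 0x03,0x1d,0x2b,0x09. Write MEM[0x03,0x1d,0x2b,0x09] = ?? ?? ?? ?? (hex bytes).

MEM[0x03,0x1d,0x2b,0x09] = 39 cb 7d 03

D0: mem[0x2a..0x2d] <- [cb 7d ec b5]
D1: mem[0x1b..0x22] <- [03 c7 cb 7d ec b5 8f 08]
D2: mem[0x22..0x26] <- [c7 cb 7d ec b5]
D3: mem[0x08..0x09] <- [d0 03]
query mem[0x03]=0x39, mem[0x1d]=0xcb, mem[0x2b]=0x7d, mem[0x09]=0x03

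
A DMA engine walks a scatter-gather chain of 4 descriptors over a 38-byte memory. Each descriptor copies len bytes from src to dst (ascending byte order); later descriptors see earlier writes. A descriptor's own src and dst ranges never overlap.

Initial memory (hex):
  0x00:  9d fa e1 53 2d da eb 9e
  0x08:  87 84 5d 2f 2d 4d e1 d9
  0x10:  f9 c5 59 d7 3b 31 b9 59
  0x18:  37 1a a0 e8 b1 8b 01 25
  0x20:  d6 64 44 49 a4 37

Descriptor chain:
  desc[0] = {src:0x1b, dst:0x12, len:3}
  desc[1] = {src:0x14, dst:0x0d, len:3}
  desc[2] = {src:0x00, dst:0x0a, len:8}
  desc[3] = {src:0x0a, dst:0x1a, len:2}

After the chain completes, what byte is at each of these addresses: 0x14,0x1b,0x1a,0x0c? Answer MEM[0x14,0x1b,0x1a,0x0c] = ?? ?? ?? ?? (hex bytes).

[0] 0x1b->0x12 len=3 : e8 b1 8b
[1] 0x14->0x0d len=3 : 8b 31 b9
[2] 0x00->0x0a len=8 : 9d fa e1 53 2d da eb 9e
[3] 0x0a->0x1a len=2 : 9d fa
query mem[0x14]=0x8b, mem[0x1b]=0xfa, mem[0x1a]=0x9d, mem[0x0c]=0xe1

MEM[0x14,0x1b,0x1a,0x0c] = 8b fa 9d e1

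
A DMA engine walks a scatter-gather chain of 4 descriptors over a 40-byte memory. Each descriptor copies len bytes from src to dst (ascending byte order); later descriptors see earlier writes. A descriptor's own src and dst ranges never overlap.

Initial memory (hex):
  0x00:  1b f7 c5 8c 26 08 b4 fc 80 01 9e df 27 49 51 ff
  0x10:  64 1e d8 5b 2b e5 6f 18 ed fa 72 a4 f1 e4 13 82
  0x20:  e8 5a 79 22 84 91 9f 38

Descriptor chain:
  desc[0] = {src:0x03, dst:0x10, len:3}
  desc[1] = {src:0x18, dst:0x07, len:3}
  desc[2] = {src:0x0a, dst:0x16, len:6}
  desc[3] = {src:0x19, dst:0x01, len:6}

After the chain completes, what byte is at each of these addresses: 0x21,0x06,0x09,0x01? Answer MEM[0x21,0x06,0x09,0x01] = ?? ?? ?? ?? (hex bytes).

[0] 0x03->0x10 len=3 : 8c 26 08
[1] 0x18->0x07 len=3 : ed fa 72
[2] 0x0a->0x16 len=6 : 9e df 27 49 51 ff
[3] 0x19->0x01 len=6 : 49 51 ff f1 e4 13
query mem[0x21]=0x5a, mem[0x06]=0x13, mem[0x09]=0x72, mem[0x01]=0x49

MEM[0x21,0x06,0x09,0x01] = 5a 13 72 49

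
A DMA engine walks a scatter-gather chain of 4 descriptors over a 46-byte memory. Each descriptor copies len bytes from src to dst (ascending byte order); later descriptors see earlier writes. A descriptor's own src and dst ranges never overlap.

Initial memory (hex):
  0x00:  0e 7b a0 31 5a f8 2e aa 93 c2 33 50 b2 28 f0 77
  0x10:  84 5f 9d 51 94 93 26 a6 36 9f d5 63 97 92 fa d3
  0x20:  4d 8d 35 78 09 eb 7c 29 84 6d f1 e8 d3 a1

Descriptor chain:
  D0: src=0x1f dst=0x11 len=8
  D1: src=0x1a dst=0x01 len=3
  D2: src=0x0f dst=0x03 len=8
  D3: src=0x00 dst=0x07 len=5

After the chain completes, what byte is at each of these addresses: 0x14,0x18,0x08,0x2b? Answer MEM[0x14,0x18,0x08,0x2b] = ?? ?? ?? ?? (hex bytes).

  after D0: wrote 8B at 0x11 = d34d8d357809eb7c
  after D1: wrote 3B at 0x01 = d56397
  after D2: wrote 8B at 0x03 = 7784d34d8d357809
  after D3: wrote 5B at 0x07 = 0ed5637784
query mem[0x14]=0x35, mem[0x18]=0x7c, mem[0x08]=0xd5, mem[0x2b]=0xe8

MEM[0x14,0x18,0x08,0x2b] = 35 7c d5 e8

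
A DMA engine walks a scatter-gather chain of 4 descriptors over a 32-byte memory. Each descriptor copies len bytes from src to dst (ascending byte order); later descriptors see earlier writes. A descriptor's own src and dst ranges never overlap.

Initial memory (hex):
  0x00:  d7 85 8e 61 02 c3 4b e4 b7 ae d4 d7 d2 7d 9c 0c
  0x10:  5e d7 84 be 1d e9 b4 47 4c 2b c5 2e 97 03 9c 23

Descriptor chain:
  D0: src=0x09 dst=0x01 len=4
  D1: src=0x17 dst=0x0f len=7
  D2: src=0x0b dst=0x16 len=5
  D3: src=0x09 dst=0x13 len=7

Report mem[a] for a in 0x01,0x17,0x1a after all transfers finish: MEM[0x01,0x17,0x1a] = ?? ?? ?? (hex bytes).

#0 dst[0x01+4] := {0xae,0xd4,0xd7,0xd2}
#1 dst[0x0f+7] := {0x47,0x4c,0x2b,0xc5,0x2e,0x97,0x03}
#2 dst[0x16+5] := {0xd7,0xd2,0x7d,0x9c,0x47}
#3 dst[0x13+7] := {0xae,0xd4,0xd7,0xd2,0x7d,0x9c,0x47}
query mem[0x01]=0xae, mem[0x17]=0x7d, mem[0x1a]=0x47

MEM[0x01,0x17,0x1a] = ae 7d 47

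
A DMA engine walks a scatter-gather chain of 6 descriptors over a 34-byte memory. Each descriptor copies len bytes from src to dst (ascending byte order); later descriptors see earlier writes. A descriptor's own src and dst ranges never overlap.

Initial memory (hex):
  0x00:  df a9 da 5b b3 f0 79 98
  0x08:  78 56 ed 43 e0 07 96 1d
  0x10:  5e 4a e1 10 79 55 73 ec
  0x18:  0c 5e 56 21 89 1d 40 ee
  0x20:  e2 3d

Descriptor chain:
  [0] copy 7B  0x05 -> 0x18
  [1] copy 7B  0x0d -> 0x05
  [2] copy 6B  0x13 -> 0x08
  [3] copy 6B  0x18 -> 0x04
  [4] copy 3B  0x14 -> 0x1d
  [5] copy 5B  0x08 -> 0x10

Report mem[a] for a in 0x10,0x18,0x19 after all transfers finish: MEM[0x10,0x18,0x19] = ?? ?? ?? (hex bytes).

[0] 0x05->0x18 len=7 : f0 79 98 78 56 ed 43
[1] 0x0d->0x05 len=7 : 07 96 1d 5e 4a e1 10
[2] 0x13->0x08 len=6 : 10 79 55 73 ec f0
[3] 0x18->0x04 len=6 : f0 79 98 78 56 ed
[4] 0x14->0x1d len=3 : 79 55 73
[5] 0x08->0x10 len=5 : 56 ed 55 73 ec
query mem[0x10]=0x56, mem[0x18]=0xf0, mem[0x19]=0x79

MEM[0x10,0x18,0x19] = 56 f0 79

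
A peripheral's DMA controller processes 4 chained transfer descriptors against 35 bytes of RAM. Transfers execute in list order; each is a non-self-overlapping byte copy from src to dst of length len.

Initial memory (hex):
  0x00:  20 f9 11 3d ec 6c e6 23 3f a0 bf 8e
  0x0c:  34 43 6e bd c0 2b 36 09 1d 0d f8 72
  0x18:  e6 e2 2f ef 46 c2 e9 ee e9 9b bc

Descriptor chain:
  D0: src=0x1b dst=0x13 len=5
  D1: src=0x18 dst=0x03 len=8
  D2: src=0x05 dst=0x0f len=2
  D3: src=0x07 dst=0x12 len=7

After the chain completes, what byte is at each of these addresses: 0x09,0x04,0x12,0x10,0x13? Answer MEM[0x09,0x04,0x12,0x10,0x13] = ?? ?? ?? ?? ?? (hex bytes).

  after D0: wrote 5B at 0x13 = ef46c2e9ee
  after D1: wrote 8B at 0x03 = e6e22fef46c2e9ee
  after D2: wrote 2B at 0x0f = 2fef
  after D3: wrote 7B at 0x12 = 46c2e9ee8e3443
query mem[0x09]=0xe9, mem[0x04]=0xe2, mem[0x12]=0x46, mem[0x10]=0xef, mem[0x13]=0xc2

MEM[0x09,0x04,0x12,0x10,0x13] = e9 e2 46 ef c2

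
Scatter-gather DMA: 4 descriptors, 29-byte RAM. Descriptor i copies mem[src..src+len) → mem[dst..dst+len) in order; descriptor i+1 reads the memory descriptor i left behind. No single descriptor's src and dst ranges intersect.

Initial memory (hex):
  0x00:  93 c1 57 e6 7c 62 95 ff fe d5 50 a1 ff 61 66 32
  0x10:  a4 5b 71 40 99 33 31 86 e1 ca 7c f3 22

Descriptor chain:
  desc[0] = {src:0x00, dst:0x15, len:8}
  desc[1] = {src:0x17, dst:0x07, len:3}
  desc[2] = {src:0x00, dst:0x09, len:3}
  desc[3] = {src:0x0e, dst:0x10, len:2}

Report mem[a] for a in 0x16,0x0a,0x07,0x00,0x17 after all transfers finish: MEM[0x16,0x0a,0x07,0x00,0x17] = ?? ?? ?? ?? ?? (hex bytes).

  after D0: wrote 8B at 0x15 = 93c157e67c6295ff
  after D1: wrote 3B at 0x07 = 57e67c
  after D2: wrote 3B at 0x09 = 93c157
  after D3: wrote 2B at 0x10 = 6632
query mem[0x16]=0xc1, mem[0x0a]=0xc1, mem[0x07]=0x57, mem[0x00]=0x93, mem[0x17]=0x57

MEM[0x16,0x0a,0x07,0x00,0x17] = c1 c1 57 93 57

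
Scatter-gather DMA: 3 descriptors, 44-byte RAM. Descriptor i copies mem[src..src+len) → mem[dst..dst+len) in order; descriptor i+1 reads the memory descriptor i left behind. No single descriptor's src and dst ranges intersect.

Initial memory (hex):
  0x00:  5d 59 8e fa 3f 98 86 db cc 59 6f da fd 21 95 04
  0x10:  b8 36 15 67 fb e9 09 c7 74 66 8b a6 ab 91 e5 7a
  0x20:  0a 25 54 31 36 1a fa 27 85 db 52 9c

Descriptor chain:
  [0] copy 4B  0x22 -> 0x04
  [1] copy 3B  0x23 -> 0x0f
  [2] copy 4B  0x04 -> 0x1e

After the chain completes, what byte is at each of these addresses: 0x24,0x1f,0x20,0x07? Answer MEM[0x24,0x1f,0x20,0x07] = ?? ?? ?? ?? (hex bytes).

[0] 0x22->0x04 len=4 : 54 31 36 1a
[1] 0x23->0x0f len=3 : 31 36 1a
[2] 0x04->0x1e len=4 : 54 31 36 1a
query mem[0x24]=0x36, mem[0x1f]=0x31, mem[0x20]=0x36, mem[0x07]=0x1a

MEM[0x24,0x1f,0x20,0x07] = 36 31 36 1a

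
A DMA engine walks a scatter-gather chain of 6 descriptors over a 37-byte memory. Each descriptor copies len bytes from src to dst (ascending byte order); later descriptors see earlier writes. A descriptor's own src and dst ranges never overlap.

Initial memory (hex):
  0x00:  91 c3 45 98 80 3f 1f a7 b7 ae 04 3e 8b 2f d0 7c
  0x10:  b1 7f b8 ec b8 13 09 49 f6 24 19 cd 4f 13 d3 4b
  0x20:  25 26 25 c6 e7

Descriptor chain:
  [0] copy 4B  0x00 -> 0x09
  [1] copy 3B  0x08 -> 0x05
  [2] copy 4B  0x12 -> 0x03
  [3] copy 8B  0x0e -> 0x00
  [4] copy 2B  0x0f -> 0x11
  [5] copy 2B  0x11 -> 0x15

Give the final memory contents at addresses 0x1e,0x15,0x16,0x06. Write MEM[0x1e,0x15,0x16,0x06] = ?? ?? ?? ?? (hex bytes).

  after D0: wrote 4B at 0x09 = 91c34598
  after D1: wrote 3B at 0x05 = b791c3
  after D2: wrote 4B at 0x03 = b8ecb813
  after D3: wrote 8B at 0x00 = d07cb17fb8ecb813
  after D4: wrote 2B at 0x11 = 7cb1
  after D5: wrote 2B at 0x15 = 7cb1
query mem[0x1e]=0xd3, mem[0x15]=0x7c, mem[0x16]=0xb1, mem[0x06]=0xb8

MEM[0x1e,0x15,0x16,0x06] = d3 7c b1 b8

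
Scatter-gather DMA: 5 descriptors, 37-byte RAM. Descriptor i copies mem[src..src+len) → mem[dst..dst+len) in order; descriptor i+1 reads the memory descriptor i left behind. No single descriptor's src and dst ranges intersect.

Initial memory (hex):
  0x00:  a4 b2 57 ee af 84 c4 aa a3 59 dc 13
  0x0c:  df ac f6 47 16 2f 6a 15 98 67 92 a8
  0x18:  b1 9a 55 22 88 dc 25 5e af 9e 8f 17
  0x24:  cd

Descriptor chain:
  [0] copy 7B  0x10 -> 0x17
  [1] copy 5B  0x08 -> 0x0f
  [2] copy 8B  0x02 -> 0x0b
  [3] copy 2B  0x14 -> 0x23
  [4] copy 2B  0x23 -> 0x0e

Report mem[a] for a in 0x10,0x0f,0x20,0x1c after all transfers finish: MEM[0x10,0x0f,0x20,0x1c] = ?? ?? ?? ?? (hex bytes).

MEM[0x10,0x0f,0x20,0x1c] = aa 67 af 67

D0: mem[0x17..0x1d] <- [16 2f 6a 15 98 67 92]
D1: mem[0x0f..0x13] <- [a3 59 dc 13 df]
D2: mem[0x0b..0x12] <- [57 ee af 84 c4 aa a3 59]
D3: mem[0x23..0x24] <- [98 67]
D4: mem[0x0e..0x0f] <- [98 67]
query mem[0x10]=0xaa, mem[0x0f]=0x67, mem[0x20]=0xaf, mem[0x1c]=0x67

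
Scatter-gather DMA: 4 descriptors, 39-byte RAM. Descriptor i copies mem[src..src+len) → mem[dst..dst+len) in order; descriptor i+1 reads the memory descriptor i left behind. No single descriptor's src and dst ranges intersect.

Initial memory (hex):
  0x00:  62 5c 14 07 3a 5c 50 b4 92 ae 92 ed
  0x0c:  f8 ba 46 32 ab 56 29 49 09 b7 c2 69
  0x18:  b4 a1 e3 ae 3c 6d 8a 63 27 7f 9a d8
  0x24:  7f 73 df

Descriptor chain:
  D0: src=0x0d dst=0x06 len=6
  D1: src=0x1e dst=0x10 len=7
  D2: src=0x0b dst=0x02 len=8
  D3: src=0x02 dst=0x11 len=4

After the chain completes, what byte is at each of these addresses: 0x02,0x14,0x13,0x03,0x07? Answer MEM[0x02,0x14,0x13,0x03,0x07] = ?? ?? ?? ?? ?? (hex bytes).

#0 dst[0x06+6] := {0xba,0x46,0x32,0xab,0x56,0x29}
#1 dst[0x10+7] := {0x8a,0x63,0x27,0x7f,0x9a,0xd8,0x7f}
#2 dst[0x02+8] := {0x29,0xf8,0xba,0x46,0x32,0x8a,0x63,0x27}
#3 dst[0x11+4] := {0x29,0xf8,0xba,0x46}
query mem[0x02]=0x29, mem[0x14]=0x46, mem[0x13]=0xba, mem[0x03]=0xf8, mem[0x07]=0x8a

MEM[0x02,0x14,0x13,0x03,0x07] = 29 46 ba f8 8a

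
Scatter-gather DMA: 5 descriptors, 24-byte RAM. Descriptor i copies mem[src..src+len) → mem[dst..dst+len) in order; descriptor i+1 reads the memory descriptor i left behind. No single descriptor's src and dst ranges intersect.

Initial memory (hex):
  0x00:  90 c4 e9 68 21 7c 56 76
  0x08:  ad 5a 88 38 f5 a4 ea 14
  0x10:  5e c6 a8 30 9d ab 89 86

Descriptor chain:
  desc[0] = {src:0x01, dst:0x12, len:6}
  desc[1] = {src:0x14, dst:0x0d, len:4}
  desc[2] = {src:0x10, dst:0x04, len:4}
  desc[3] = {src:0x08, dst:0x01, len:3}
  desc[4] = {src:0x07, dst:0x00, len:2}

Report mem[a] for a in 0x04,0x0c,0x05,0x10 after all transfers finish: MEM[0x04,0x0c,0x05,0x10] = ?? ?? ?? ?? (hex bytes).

MEM[0x04,0x0c,0x05,0x10] = 56 f5 c6 56

  after D0: wrote 6B at 0x12 = c4e968217c56
  after D1: wrote 4B at 0x0d = 68217c56
  after D2: wrote 4B at 0x04 = 56c6c4e9
  after D3: wrote 3B at 0x01 = ad5a88
  after D4: wrote 2B at 0x00 = e9ad
query mem[0x04]=0x56, mem[0x0c]=0xf5, mem[0x05]=0xc6, mem[0x10]=0x56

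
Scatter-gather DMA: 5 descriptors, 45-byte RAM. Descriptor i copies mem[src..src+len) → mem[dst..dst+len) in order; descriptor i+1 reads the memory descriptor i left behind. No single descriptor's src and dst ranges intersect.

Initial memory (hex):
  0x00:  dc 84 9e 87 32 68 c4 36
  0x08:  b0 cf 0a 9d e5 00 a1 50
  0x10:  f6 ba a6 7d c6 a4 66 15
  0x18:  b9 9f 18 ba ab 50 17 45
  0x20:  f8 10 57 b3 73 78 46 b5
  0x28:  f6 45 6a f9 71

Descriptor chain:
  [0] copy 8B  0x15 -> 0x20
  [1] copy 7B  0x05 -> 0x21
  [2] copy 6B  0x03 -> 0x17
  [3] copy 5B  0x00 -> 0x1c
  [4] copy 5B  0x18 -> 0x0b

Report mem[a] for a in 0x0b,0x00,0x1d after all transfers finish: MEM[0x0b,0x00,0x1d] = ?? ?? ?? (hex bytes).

MEM[0x0b,0x00,0x1d] = 32 dc 84

#0 dst[0x20+8] := {0xa4,0x66,0x15,0xb9,0x9f,0x18,0xba,0xab}
#1 dst[0x21+7] := {0x68,0xc4,0x36,0xb0,0xcf,0x0a,0x9d}
#2 dst[0x17+6] := {0x87,0x32,0x68,0xc4,0x36,0xb0}
#3 dst[0x1c+5] := {0xdc,0x84,0x9e,0x87,0x32}
#4 dst[0x0b+5] := {0x32,0x68,0xc4,0x36,0xdc}
query mem[0x0b]=0x32, mem[0x00]=0xdc, mem[0x1d]=0x84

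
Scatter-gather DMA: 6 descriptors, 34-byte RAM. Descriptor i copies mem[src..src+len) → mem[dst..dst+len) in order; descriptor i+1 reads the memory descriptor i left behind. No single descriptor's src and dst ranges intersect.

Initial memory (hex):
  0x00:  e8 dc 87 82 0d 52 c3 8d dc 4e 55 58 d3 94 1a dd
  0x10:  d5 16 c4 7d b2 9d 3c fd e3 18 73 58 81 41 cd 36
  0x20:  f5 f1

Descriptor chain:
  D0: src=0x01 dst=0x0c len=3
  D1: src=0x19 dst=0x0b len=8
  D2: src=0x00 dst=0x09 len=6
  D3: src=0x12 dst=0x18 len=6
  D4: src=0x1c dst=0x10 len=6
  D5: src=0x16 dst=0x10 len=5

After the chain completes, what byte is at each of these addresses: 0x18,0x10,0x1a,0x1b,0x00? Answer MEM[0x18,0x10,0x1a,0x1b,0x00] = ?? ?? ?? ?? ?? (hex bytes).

MEM[0x18,0x10,0x1a,0x1b,0x00] = f5 3c b2 9d e8

  after D0: wrote 3B at 0x0c = dc8782
  after D1: wrote 8B at 0x0b = 1873588141cd36f5
  after D2: wrote 6B at 0x09 = e8dc87820d52
  after D3: wrote 6B at 0x18 = f57db29d3cfd
  after D4: wrote 6B at 0x10 = 3cfdcd36f5f1
  after D5: wrote 5B at 0x10 = 3cfdf57db2
query mem[0x18]=0xf5, mem[0x10]=0x3c, mem[0x1a]=0xb2, mem[0x1b]=0x9d, mem[0x00]=0xe8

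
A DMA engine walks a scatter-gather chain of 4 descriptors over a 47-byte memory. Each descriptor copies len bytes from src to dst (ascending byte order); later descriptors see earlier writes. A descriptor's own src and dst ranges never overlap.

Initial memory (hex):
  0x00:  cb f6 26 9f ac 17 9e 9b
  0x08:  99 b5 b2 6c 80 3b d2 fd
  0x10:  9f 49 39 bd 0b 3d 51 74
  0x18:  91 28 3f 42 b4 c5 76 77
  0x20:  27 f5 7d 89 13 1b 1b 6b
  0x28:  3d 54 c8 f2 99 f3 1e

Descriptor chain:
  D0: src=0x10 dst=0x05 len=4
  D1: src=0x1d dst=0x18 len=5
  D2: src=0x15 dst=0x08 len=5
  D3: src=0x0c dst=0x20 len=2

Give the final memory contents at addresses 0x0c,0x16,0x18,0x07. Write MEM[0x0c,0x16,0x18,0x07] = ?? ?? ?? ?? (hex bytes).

MEM[0x0c,0x16,0x18,0x07] = 76 51 c5 39

#0 dst[0x05+4] := {0x9f,0x49,0x39,0xbd}
#1 dst[0x18+5] := {0xc5,0x76,0x77,0x27,0xf5}
#2 dst[0x08+5] := {0x3d,0x51,0x74,0xc5,0x76}
#3 dst[0x20+2] := {0x76,0x3b}
query mem[0x0c]=0x76, mem[0x16]=0x51, mem[0x18]=0xc5, mem[0x07]=0x39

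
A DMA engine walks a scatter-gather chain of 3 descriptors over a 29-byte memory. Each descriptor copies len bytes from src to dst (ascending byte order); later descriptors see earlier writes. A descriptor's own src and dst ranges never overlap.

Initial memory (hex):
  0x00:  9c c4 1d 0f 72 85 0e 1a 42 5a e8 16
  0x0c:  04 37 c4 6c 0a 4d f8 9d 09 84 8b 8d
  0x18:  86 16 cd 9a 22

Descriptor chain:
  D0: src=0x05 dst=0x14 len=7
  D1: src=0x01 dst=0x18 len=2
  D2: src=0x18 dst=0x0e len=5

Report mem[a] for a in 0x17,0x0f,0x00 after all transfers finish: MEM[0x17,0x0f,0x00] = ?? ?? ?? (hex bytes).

  after D0: wrote 7B at 0x14 = 850e1a425ae816
  after D1: wrote 2B at 0x18 = c41d
  after D2: wrote 5B at 0x0e = c41d169a22
query mem[0x17]=0x42, mem[0x0f]=0x1d, mem[0x00]=0x9c

MEM[0x17,0x0f,0x00] = 42 1d 9c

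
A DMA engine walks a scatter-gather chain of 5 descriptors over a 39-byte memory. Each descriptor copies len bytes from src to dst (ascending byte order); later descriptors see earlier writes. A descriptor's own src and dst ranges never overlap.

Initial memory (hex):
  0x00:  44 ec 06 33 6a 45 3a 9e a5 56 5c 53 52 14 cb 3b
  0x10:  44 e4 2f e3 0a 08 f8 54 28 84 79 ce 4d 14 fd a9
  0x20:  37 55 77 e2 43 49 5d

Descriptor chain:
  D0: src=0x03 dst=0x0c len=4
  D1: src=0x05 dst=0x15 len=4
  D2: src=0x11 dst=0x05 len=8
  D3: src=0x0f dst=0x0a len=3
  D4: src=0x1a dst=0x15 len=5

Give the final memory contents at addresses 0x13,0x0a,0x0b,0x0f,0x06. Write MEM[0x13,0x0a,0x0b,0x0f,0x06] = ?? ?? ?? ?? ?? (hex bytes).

MEM[0x13,0x0a,0x0b,0x0f,0x06] = e3 3a 44 3a 2f

D0: mem[0x0c..0x0f] <- [33 6a 45 3a]
D1: mem[0x15..0x18] <- [45 3a 9e a5]
D2: mem[0x05..0x0c] <- [e4 2f e3 0a 45 3a 9e a5]
D3: mem[0x0a..0x0c] <- [3a 44 e4]
D4: mem[0x15..0x19] <- [79 ce 4d 14 fd]
query mem[0x13]=0xe3, mem[0x0a]=0x3a, mem[0x0b]=0x44, mem[0x0f]=0x3a, mem[0x06]=0x2f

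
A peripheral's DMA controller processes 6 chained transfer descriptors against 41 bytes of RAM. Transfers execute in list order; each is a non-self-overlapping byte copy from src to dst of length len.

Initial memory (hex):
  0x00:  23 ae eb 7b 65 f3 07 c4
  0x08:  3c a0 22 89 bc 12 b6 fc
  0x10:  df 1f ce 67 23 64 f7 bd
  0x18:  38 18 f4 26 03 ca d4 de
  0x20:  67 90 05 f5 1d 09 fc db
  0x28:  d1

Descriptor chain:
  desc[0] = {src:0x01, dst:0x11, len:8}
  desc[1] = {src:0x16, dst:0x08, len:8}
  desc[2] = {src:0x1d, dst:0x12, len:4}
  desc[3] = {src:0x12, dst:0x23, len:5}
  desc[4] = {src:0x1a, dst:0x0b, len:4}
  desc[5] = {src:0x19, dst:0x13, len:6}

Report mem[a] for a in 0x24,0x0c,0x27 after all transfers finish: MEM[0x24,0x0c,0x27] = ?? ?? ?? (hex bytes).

MEM[0x24,0x0c,0x27] = d4 26 07

D0: mem[0x11..0x18] <- [ae eb 7b 65 f3 07 c4 3c]
D1: mem[0x08..0x0f] <- [07 c4 3c 18 f4 26 03 ca]
D2: mem[0x12..0x15] <- [ca d4 de 67]
D3: mem[0x23..0x27] <- [ca d4 de 67 07]
D4: mem[0x0b..0x0e] <- [f4 26 03 ca]
D5: mem[0x13..0x18] <- [18 f4 26 03 ca d4]
query mem[0x24]=0xd4, mem[0x0c]=0x26, mem[0x27]=0x07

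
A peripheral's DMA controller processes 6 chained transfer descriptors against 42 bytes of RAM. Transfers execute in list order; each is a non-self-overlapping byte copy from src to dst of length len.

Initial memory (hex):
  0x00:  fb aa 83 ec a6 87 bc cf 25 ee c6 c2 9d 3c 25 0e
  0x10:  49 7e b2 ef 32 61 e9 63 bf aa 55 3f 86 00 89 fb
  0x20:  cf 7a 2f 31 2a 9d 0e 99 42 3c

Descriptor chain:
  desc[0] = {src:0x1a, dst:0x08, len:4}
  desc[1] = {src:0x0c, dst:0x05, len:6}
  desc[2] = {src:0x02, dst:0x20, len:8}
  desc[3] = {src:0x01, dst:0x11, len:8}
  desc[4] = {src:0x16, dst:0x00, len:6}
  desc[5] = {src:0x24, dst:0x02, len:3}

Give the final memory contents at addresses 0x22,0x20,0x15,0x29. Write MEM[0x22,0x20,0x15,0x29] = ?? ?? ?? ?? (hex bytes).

[0] 0x1a->0x08 len=4 : 55 3f 86 00
[1] 0x0c->0x05 len=6 : 9d 3c 25 0e 49 7e
[2] 0x02->0x20 len=8 : 83 ec a6 9d 3c 25 0e 49
[3] 0x01->0x11 len=8 : aa 83 ec a6 9d 3c 25 0e
[4] 0x16->0x00 len=6 : 3c 25 0e aa 55 3f
[5] 0x24->0x02 len=3 : 3c 25 0e
query mem[0x22]=0xa6, mem[0x20]=0x83, mem[0x15]=0x9d, mem[0x29]=0x3c

MEM[0x22,0x20,0x15,0x29] = a6 83 9d 3c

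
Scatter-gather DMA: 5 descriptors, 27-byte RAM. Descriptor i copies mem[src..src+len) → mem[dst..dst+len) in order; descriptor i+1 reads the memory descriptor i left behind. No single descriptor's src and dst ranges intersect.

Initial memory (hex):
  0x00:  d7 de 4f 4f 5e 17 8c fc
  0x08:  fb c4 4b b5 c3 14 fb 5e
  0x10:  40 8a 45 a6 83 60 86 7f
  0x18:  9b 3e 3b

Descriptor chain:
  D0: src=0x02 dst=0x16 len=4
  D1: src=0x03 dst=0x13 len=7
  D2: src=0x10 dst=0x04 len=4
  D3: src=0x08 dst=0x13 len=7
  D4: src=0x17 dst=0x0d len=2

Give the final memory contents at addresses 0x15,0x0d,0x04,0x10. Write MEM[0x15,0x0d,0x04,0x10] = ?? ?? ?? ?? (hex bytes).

MEM[0x15,0x0d,0x04,0x10] = 4b c3 40 40

[0] 0x02->0x16 len=4 : 4f 4f 5e 17
[1] 0x03->0x13 len=7 : 4f 5e 17 8c fc fb c4
[2] 0x10->0x04 len=4 : 40 8a 45 4f
[3] 0x08->0x13 len=7 : fb c4 4b b5 c3 14 fb
[4] 0x17->0x0d len=2 : c3 14
query mem[0x15]=0x4b, mem[0x0d]=0xc3, mem[0x04]=0x40, mem[0x10]=0x40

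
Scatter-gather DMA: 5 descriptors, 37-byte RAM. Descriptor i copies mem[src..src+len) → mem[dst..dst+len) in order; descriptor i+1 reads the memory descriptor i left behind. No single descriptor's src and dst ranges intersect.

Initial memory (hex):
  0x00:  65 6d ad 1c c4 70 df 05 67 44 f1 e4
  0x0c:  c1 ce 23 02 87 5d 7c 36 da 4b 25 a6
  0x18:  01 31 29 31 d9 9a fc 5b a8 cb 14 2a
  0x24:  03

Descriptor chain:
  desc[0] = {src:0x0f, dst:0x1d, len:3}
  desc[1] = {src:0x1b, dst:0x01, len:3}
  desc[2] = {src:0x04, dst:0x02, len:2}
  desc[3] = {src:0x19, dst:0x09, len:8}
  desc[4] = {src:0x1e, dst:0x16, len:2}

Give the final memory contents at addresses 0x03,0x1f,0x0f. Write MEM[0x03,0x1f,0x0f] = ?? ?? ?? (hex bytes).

D0: mem[0x1d..0x1f] <- [02 87 5d]
D1: mem[0x01..0x03] <- [31 d9 02]
D2: mem[0x02..0x03] <- [c4 70]
D3: mem[0x09..0x10] <- [31 29 31 d9 02 87 5d a8]
D4: mem[0x16..0x17] <- [87 5d]
query mem[0x03]=0x70, mem[0x1f]=0x5d, mem[0x0f]=0x5d

MEM[0x03,0x1f,0x0f] = 70 5d 5d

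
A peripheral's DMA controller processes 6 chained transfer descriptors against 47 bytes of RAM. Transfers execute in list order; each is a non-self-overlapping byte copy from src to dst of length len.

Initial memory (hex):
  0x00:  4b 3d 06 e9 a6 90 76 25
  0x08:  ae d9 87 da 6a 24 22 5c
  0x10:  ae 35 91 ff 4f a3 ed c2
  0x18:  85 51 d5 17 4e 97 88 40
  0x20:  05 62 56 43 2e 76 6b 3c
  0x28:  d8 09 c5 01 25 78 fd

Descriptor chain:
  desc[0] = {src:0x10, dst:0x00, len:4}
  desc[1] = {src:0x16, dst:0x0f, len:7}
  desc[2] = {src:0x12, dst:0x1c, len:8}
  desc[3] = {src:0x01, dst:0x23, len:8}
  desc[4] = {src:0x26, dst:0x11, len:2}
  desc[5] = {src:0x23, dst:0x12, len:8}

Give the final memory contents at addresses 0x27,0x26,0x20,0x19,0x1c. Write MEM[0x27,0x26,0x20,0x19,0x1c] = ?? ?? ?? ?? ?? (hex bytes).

MEM[0x27,0x26,0x20,0x19,0x1c] = 90 a6 ed ae 51

  after D0: wrote 4B at 0x00 = ae3591ff
  after D1: wrote 7B at 0x0f = edc28551d5174e
  after D2: wrote 8B at 0x1c = 51d5174eedc28551
  after D3: wrote 8B at 0x23 = 3591ffa6907625ae
  after D4: wrote 2B at 0x11 = a690
  after D5: wrote 8B at 0x12 = 3591ffa6907625ae
query mem[0x27]=0x90, mem[0x26]=0xa6, mem[0x20]=0xed, mem[0x19]=0xae, mem[0x1c]=0x51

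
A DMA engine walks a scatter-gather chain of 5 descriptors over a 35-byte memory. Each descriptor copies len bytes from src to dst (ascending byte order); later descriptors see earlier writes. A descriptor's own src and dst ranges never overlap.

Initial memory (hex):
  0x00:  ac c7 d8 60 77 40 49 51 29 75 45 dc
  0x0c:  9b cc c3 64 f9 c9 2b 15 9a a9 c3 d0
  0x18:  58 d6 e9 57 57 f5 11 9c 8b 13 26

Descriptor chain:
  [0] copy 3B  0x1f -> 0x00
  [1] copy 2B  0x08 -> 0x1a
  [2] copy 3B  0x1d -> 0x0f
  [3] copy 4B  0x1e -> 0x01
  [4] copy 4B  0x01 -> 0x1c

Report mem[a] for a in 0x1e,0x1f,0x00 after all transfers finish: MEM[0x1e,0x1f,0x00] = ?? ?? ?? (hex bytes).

MEM[0x1e,0x1f,0x00] = 8b 13 9c

#0 dst[0x00+3] := {0x9c,0x8b,0x13}
#1 dst[0x1a+2] := {0x29,0x75}
#2 dst[0x0f+3] := {0xf5,0x11,0x9c}
#3 dst[0x01+4] := {0x11,0x9c,0x8b,0x13}
#4 dst[0x1c+4] := {0x11,0x9c,0x8b,0x13}
query mem[0x1e]=0x8b, mem[0x1f]=0x13, mem[0x00]=0x9c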